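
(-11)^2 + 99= 220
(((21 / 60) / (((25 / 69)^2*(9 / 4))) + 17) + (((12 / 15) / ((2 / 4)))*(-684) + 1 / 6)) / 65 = -20175907 / 1218750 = -16.55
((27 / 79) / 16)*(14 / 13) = 189 / 8216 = 0.02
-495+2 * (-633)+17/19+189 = -1571.11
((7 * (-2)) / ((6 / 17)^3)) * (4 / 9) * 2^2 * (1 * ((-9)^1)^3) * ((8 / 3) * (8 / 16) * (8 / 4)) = 1100512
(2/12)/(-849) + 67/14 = 4.79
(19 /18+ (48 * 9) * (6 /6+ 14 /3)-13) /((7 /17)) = 745433 /126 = 5916.13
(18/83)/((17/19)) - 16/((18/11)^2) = -655222/114291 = -5.73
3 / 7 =0.43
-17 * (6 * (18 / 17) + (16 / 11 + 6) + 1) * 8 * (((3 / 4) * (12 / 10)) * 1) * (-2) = 199368 / 55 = 3624.87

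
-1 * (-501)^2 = -251001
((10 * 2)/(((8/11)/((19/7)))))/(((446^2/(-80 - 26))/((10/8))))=-276925/5569648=-0.05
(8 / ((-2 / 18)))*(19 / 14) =-684 / 7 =-97.71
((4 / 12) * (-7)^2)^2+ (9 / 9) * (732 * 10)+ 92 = 69109 / 9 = 7678.78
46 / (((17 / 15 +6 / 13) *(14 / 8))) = 16.48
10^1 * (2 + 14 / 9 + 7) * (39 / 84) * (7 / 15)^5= 593047 / 546750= 1.08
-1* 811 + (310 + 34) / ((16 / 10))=-596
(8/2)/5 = 4/5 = 0.80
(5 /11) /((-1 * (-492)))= 5 /5412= 0.00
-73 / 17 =-4.29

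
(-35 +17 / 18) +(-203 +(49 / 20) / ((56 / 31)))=-339407 / 1440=-235.70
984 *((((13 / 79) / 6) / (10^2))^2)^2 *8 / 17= 1171001 / 446952179475000000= 0.00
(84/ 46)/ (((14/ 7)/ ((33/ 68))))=693/ 1564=0.44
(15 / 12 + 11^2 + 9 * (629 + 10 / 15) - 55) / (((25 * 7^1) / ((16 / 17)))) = 91748 / 2975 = 30.84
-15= -15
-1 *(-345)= 345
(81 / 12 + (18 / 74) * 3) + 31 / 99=114181 / 14652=7.79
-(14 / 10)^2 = -49 / 25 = -1.96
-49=-49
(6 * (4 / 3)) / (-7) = -8 / 7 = -1.14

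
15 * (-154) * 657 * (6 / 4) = -2276505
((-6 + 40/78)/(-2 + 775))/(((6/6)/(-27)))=1926/10049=0.19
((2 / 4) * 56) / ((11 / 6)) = 168 / 11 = 15.27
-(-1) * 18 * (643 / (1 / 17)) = 196758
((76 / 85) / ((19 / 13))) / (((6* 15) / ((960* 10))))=3328 / 51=65.25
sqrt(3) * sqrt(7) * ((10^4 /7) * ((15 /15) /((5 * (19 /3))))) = 6000 * sqrt(21) /133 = 206.73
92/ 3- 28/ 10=418/ 15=27.87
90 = 90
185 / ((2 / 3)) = 555 / 2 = 277.50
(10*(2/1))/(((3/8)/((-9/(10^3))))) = -12/25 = -0.48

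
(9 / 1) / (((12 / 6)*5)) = 0.90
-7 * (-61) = 427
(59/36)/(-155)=-59/5580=-0.01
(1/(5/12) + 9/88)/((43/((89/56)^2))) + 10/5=127387261/59333120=2.15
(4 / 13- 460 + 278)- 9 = -190.69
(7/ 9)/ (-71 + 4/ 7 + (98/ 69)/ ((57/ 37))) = -21413/ 1913587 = -0.01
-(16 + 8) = -24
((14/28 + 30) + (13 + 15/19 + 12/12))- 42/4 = 661/19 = 34.79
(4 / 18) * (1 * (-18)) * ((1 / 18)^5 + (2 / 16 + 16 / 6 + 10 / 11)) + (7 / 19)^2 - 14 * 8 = -237611211671 / 1875868632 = -126.67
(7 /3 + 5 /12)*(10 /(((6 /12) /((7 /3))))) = 128.33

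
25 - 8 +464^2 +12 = 215325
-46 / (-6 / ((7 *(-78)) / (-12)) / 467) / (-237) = -977431 / 1422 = -687.36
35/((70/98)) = 49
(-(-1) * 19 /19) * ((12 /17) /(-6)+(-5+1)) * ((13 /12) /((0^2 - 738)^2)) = -455 /55553688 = -0.00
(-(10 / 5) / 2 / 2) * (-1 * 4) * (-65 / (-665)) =26 / 133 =0.20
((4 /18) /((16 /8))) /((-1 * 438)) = -1 /3942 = -0.00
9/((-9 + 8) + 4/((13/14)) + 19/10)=1170/677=1.73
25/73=0.34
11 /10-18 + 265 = 2481 /10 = 248.10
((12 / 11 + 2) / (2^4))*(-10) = -85 / 44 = -1.93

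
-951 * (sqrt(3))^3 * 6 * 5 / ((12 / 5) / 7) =-499275 * sqrt(3) / 2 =-432384.83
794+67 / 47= 37385 / 47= 795.43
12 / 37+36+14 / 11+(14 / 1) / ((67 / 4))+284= 8792422 / 27269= 322.43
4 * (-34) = -136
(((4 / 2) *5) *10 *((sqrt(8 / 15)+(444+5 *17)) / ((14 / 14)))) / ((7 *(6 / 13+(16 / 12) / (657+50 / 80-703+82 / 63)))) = 5775380 *sqrt(30) / 1307691+7637940050 / 435897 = 17546.54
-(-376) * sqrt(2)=376 * sqrt(2)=531.74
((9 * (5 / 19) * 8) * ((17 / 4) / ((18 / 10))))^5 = 443705312500000 / 2476099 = 179195303.78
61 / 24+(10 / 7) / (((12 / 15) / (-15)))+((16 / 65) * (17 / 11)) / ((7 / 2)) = -2899139 / 120120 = -24.14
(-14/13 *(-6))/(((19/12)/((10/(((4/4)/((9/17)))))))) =90720/4199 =21.61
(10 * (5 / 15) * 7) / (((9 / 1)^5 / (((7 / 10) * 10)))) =490 / 177147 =0.00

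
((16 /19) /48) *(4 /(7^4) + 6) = 14410 /136857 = 0.11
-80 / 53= -1.51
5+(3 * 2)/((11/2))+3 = 100/11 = 9.09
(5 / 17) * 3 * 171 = 2565 / 17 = 150.88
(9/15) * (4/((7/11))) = 132/35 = 3.77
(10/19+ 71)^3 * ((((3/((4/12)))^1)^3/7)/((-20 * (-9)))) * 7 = 203302813599/137180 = 1482014.97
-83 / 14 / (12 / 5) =-415 / 168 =-2.47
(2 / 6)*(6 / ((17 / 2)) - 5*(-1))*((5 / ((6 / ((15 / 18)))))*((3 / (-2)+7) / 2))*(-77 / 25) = -82159 / 7344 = -11.19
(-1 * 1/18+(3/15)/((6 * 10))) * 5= -0.26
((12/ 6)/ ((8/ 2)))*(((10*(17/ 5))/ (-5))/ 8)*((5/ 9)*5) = -85/ 72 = -1.18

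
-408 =-408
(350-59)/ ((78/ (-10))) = -485/ 13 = -37.31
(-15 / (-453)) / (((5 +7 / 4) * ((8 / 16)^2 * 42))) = 40 / 85617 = 0.00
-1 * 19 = -19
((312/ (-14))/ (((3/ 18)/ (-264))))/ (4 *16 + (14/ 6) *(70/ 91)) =4818528/ 8981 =536.52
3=3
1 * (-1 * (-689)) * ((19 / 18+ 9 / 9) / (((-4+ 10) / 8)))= 50986 / 27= 1888.37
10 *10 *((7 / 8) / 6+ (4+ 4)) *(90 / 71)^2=6598125 / 5041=1308.89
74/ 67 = 1.10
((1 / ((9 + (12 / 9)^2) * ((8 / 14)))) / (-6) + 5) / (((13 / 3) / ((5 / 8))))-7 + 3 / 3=-426339 / 80704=-5.28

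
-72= -72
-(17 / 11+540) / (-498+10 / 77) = 41699 / 38336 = 1.09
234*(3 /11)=702 /11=63.82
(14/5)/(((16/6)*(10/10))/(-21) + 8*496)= 441/624940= 0.00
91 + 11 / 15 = 1376 / 15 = 91.73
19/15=1.27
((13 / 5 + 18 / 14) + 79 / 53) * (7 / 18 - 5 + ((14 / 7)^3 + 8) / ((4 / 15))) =9943081 / 33390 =297.79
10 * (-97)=-970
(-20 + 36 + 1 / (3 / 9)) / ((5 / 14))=266 / 5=53.20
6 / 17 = 0.35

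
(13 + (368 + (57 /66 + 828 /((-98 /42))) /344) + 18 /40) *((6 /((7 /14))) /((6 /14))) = 10651.79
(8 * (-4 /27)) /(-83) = 32 /2241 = 0.01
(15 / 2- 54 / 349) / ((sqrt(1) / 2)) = 14.69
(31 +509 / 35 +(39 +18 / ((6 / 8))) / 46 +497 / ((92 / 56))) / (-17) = -562589 / 27370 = -20.55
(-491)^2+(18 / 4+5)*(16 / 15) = 3616367 / 15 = 241091.13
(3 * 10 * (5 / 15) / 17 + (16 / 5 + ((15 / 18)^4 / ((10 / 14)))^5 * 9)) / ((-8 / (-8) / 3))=174406483710404183 / 11510128422420480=15.15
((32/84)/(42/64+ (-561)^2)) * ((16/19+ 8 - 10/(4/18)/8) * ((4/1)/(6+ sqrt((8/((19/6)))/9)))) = 31296/11961101453 - 20864 * sqrt(57)/681782782821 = 0.00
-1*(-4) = 4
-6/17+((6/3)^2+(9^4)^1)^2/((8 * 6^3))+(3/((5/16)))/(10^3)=457922961881/18360000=24941.34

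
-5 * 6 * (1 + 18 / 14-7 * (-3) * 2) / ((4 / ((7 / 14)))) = -2325 / 14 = -166.07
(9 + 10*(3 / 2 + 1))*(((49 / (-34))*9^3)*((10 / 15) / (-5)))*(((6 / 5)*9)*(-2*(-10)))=5143824 / 5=1028764.80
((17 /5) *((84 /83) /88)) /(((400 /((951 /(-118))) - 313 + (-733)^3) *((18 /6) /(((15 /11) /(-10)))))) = 339507 /75229174990651000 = 0.00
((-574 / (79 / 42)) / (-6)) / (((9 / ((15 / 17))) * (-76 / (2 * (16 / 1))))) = -160720 / 76551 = -2.10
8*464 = 3712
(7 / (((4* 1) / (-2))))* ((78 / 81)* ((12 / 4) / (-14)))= 13 / 18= 0.72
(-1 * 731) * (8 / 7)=-5848 / 7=-835.43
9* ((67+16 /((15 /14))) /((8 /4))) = 3687 /10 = 368.70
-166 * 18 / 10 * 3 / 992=-2241 / 2480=-0.90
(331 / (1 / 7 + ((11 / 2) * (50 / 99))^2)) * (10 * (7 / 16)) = 6568695 / 35648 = 184.27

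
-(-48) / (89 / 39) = 1872 / 89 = 21.03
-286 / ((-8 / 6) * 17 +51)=-858 / 85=-10.09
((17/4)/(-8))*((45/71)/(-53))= 765/120416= 0.01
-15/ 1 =-15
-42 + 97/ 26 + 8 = -787/ 26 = -30.27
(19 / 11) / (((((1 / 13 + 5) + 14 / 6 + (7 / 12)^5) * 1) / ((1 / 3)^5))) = 252928 / 266082377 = 0.00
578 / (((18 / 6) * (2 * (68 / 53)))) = 901 / 12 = 75.08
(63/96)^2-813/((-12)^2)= -16021/3072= -5.22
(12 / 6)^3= 8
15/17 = 0.88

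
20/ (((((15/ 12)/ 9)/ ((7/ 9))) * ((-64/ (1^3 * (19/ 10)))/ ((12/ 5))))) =-399/ 50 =-7.98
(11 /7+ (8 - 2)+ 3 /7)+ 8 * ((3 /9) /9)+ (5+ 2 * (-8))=-2.70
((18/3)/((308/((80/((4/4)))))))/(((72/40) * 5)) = 40/231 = 0.17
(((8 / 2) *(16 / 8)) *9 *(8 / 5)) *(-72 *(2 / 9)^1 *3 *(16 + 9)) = -138240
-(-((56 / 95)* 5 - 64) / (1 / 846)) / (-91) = 981360 / 1729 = 567.59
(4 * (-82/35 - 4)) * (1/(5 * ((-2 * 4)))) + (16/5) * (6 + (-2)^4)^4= 131183471/175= 749619.83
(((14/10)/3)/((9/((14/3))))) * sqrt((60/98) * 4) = 28 * sqrt(30)/405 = 0.38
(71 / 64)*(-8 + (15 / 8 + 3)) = -1775 / 512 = -3.47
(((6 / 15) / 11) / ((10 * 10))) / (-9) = -1 / 24750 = -0.00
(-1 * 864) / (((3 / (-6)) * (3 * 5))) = 576 / 5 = 115.20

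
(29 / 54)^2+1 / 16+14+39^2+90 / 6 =18083293 / 11664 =1550.35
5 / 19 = 0.26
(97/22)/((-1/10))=-485/11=-44.09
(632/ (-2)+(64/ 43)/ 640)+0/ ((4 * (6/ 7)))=-135879/ 430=-316.00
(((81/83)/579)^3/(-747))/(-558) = 243/21153195637184414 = 0.00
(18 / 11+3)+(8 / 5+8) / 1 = 783 / 55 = 14.24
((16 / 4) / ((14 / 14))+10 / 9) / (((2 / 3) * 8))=23 / 24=0.96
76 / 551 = 4 / 29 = 0.14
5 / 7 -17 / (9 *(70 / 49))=-0.61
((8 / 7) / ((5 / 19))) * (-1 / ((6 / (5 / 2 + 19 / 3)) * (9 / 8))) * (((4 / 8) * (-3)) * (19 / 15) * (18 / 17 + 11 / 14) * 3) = 33597548 / 562275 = 59.75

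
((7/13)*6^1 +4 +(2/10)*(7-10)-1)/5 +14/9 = 7844/2925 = 2.68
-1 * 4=-4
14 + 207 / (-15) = 1 / 5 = 0.20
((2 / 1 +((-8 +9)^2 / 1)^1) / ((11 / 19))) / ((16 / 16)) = 57 / 11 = 5.18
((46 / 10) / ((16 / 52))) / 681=299 / 13620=0.02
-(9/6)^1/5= -3/10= -0.30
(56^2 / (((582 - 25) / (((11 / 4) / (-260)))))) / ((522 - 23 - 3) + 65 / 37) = -11396 / 95255355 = -0.00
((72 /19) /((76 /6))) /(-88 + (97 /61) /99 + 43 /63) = -380457 /111022301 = -0.00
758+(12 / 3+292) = 1054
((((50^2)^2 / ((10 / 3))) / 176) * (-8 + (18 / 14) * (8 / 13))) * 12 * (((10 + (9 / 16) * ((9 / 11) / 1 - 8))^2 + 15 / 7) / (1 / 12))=-706356549140625 / 1695694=-416558971.81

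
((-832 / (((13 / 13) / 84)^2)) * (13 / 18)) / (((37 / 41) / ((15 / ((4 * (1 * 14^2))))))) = -3325920 / 37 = -89889.73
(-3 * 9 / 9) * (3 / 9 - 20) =59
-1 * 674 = -674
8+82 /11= 170 /11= 15.45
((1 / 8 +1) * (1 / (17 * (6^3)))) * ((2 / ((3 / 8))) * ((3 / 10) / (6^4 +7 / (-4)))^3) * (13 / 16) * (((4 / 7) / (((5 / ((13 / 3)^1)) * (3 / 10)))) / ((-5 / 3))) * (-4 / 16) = 169 / 41278267869317500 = 0.00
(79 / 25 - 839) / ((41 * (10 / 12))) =-125376 / 5125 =-24.46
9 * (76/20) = 171/5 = 34.20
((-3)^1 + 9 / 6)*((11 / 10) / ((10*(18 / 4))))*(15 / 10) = -11 / 200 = -0.06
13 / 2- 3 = 7 / 2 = 3.50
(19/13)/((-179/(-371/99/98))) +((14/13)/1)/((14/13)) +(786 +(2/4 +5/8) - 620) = 2168965823/12900888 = 168.13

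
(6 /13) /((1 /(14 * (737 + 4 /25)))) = 1548036 /325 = 4763.19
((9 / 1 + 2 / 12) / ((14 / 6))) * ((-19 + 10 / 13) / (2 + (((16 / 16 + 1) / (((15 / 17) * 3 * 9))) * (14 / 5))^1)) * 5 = -131979375 / 823732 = -160.22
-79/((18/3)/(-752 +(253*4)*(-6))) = 269548/3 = 89849.33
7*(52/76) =91/19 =4.79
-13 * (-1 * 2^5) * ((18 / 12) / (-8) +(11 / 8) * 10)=5642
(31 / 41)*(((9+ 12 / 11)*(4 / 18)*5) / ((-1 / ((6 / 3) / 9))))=-22940 / 12177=-1.88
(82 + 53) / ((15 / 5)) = 45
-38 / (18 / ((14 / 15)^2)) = -3724 / 2025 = -1.84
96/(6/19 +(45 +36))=608/515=1.18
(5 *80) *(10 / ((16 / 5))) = 1250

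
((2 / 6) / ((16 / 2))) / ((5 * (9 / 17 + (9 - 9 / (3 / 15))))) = -17 / 72360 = -0.00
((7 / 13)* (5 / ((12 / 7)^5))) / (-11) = -588245 / 35582976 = -0.02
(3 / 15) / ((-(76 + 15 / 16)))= -16 / 6155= -0.00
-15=-15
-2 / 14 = -1 / 7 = -0.14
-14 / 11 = -1.27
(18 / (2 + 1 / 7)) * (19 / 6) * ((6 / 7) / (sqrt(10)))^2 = 342 / 175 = 1.95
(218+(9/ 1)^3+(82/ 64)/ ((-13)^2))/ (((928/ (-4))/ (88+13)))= -517263117/ 1254656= -412.27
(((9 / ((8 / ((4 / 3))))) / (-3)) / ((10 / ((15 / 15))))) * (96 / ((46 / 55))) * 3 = -396 / 23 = -17.22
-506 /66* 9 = -69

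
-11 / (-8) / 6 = 11 / 48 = 0.23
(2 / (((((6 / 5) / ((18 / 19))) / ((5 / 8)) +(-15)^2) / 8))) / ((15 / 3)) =0.01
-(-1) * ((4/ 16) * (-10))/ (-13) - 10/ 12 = -25/ 39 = -0.64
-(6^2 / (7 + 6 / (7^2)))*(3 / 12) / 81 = -49 / 3141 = -0.02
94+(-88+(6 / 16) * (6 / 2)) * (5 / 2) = -1971 / 16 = -123.19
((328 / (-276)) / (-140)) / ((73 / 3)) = 41 / 117530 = 0.00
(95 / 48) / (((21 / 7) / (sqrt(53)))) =95 * sqrt(53) / 144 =4.80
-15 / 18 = -5 / 6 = -0.83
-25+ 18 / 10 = -116 / 5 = -23.20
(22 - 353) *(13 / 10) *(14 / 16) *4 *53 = -1596413 / 20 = -79820.65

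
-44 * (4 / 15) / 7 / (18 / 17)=-1496 / 945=-1.58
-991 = -991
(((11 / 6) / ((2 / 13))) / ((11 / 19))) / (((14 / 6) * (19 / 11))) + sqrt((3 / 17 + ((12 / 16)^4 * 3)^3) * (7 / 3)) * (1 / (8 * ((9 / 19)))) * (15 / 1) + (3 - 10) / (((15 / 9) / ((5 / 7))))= 59 / 28 + 665 * sqrt(238212959) / 1671168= 8.25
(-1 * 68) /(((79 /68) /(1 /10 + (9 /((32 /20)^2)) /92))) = -1175941 /145360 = -8.09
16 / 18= 8 / 9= 0.89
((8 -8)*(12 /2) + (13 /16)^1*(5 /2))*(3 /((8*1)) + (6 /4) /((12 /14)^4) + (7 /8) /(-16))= 696215 /110592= 6.30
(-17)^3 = -4913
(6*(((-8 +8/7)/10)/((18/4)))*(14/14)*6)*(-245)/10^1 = 134.40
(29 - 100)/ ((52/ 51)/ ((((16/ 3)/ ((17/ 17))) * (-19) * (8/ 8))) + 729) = -91732/ 941855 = -0.10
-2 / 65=-0.03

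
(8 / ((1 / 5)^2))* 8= 1600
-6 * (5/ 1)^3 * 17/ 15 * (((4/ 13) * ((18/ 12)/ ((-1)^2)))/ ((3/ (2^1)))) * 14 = -47600/ 13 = -3661.54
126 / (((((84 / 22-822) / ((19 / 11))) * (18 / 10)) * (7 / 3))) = -19 / 300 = -0.06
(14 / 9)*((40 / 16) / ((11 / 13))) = 455 / 99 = 4.60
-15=-15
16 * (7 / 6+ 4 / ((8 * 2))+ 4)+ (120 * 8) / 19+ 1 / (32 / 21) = 251437 / 1824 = 137.85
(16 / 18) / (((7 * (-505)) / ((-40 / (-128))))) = -1 / 12726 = -0.00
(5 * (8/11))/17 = 40/187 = 0.21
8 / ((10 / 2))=8 / 5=1.60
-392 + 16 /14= -2736 /7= -390.86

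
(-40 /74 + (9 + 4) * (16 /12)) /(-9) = -1864 /999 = -1.87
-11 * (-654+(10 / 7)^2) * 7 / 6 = 175703 / 21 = 8366.81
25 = 25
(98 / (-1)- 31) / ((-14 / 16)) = 1032 / 7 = 147.43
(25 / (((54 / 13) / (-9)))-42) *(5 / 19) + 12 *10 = 10795 / 114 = 94.69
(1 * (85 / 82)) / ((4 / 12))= 255 / 82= 3.11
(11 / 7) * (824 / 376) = 3.44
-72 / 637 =-0.11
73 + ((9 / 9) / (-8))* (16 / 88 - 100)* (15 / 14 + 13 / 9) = 64305 / 616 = 104.39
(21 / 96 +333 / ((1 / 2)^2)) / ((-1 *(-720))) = 42631 / 23040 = 1.85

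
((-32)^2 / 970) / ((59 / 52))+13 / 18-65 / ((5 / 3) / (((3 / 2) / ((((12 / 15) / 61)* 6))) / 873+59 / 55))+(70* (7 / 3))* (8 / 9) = 14162141767 / 135978480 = 104.15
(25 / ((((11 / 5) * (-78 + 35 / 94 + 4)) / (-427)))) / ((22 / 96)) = 80276000 / 279147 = 287.58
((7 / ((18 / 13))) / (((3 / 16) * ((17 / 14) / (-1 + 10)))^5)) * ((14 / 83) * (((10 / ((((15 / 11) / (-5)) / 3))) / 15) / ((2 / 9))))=-320079034274807808 / 117848131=-2716029788.16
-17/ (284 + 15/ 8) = -136/ 2287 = -0.06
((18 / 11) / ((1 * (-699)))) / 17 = -6 / 43571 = -0.00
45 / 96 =15 / 32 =0.47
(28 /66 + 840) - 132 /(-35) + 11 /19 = 18538579 /21945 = 844.77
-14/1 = -14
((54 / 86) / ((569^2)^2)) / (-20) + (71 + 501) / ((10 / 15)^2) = 116018184115625193 / 90146219204060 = 1287.00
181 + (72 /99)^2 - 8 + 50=27047 /121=223.53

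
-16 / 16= -1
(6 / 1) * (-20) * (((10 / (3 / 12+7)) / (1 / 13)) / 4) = -537.93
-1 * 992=-992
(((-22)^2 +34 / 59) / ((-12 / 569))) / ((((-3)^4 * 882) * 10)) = -542257 / 16860312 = -0.03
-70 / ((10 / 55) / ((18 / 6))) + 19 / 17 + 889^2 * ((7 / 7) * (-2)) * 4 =-107503272 / 17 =-6323721.88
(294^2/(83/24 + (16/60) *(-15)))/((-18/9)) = 79787.08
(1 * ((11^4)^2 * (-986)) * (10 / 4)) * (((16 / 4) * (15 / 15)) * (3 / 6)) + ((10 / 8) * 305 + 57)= -4227157131567 / 4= -1056789282891.75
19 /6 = 3.17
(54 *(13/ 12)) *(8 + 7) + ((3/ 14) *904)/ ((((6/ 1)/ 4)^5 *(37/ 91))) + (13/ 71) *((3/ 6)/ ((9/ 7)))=200086016/ 212787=940.31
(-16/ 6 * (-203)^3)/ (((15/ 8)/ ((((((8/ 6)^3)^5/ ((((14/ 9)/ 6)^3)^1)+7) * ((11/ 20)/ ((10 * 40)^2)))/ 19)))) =288531959314687/ 31164750000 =9258.28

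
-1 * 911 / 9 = -911 / 9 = -101.22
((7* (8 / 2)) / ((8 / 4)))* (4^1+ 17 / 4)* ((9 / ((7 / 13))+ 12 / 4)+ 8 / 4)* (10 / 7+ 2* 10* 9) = 3185160 / 7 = 455022.86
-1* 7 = -7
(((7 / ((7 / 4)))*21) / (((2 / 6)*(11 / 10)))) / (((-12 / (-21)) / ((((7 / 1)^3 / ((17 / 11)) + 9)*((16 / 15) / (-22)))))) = -9233952 / 2057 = -4489.04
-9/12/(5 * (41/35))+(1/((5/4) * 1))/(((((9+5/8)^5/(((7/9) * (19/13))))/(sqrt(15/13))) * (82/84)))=-21/164+4980736 * sqrt(195)/5741420639955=-0.13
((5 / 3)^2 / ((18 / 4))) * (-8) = -4.94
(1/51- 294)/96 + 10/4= -2753/4896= -0.56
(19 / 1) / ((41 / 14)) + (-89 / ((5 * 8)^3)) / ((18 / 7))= 306406457 / 47232000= 6.49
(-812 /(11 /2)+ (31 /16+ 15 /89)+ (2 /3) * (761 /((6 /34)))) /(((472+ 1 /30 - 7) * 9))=0.65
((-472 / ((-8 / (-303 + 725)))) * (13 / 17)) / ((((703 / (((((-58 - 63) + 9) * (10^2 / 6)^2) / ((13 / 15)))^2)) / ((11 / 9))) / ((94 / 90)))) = 5045928272000000000 / 113259627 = 44551870826.84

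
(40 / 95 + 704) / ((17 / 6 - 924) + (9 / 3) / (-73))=-5862192 / 7666291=-0.76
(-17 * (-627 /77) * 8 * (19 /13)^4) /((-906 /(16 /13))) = -6.86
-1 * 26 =-26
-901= -901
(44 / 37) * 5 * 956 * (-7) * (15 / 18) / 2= -1840300 / 111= -16579.28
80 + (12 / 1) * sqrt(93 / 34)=6 * sqrt(3162) / 17 + 80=99.85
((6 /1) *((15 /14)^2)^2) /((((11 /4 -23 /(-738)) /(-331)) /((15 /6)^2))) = -92749303125 /15769768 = -5881.46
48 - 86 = -38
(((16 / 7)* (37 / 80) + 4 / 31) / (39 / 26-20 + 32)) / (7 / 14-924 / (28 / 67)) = -0.00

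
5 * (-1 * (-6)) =30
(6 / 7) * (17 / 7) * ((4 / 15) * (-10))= -272 / 49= -5.55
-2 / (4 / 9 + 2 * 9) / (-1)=9 / 83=0.11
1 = 1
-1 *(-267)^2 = -71289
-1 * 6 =-6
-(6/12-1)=1/2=0.50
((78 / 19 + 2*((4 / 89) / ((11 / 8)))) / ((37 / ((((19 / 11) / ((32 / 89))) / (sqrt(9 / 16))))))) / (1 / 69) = 892147 / 17908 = 49.82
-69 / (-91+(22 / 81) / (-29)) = 0.76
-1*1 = -1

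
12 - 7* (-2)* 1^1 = 26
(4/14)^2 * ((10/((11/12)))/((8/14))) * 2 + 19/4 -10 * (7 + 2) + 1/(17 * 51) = -21932191/267036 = -82.13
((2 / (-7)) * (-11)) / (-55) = -2 / 35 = -0.06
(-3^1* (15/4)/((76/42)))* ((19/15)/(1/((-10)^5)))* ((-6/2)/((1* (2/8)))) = -9450000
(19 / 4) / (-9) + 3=89 / 36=2.47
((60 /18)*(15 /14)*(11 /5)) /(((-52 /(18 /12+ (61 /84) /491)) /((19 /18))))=-64713715 /270230688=-0.24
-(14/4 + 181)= -369/2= -184.50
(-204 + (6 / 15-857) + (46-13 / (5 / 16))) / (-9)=5281 / 45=117.36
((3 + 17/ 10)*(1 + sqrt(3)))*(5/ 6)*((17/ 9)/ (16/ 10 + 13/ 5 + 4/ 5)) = 799/ 540 + 799*sqrt(3)/ 540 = 4.04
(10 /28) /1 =5 /14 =0.36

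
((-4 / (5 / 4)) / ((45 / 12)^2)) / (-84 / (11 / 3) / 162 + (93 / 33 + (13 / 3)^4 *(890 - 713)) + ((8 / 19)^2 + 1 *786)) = -1524864 / 423506668375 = -0.00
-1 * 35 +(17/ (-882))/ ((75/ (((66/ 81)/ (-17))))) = -31255864/ 893025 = -35.00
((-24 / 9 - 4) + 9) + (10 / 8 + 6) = 115 / 12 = 9.58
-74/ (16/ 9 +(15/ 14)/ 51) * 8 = -329.11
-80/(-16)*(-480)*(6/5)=-2880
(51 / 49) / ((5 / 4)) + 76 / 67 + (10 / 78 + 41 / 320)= 2.22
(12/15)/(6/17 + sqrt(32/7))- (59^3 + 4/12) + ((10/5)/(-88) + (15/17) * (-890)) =-5202315028591/25233780 + 1156 * sqrt(14)/11245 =-206164.33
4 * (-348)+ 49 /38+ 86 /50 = -1319541 /950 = -1388.99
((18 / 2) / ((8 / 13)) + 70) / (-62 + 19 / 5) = -3385 / 2328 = -1.45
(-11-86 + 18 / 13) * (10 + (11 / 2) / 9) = -237413 / 234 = -1014.59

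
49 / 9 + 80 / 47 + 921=392606 / 423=928.15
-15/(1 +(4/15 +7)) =-1.81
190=190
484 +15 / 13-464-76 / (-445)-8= 77083 / 5785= 13.32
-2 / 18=-1 / 9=-0.11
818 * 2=1636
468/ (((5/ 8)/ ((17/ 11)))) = 63648/ 55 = 1157.24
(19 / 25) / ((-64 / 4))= -0.05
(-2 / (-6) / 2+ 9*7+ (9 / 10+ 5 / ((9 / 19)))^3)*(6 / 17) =1141961291 / 2065500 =552.87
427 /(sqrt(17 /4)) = 854* sqrt(17) /17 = 207.13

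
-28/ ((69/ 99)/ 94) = -86856/ 23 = -3776.35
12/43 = 0.28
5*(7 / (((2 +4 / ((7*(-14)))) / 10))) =8575 / 48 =178.65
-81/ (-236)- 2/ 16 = 103/ 472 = 0.22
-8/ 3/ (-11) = 8/ 33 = 0.24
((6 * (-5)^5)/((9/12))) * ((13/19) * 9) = -2925000/19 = -153947.37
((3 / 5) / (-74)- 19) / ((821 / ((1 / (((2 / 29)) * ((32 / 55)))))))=-2243527 / 3888256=-0.58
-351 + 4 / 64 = -350.94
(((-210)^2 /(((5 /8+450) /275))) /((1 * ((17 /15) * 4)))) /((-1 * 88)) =-118125 /1751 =-67.46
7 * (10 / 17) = 70 / 17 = 4.12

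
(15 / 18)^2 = 0.69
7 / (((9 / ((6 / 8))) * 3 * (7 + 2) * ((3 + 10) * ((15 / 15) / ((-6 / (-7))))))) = 1 / 702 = 0.00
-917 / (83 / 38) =-34846 / 83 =-419.83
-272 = -272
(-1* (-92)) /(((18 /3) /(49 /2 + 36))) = 927.67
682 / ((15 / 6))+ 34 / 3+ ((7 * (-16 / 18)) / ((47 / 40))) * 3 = 63038 / 235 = 268.25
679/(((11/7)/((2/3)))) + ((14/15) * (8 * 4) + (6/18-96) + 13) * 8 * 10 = -129886/33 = -3935.94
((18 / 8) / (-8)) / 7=-9 / 224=-0.04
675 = 675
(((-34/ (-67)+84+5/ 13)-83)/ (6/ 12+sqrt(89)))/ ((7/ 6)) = -19776/ 2164435+39552 * sqrt(89)/ 2164435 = 0.16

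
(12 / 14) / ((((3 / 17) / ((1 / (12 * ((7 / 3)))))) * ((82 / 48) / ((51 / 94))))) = 5202 / 94423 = 0.06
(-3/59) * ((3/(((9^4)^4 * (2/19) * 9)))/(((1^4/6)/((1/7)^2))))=-19/1785693788656890777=-0.00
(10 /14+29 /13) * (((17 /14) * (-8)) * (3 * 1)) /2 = -27336 /637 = -42.91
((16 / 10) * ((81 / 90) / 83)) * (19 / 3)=228 / 2075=0.11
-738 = -738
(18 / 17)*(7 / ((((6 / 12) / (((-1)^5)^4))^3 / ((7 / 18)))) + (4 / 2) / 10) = 1978 / 85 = 23.27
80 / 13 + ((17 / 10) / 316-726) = -29571059 / 41080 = -719.84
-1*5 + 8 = 3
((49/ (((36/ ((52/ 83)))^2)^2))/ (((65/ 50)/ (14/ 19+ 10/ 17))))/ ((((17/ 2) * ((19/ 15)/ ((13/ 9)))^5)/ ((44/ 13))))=3618895220941000000/ 1028745928335565055311947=0.00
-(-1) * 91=91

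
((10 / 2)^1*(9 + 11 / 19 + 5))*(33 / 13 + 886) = 15998135 / 247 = 64769.78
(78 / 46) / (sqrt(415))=39*sqrt(415) / 9545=0.08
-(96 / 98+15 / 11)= -1263 / 539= -2.34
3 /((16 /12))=9 /4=2.25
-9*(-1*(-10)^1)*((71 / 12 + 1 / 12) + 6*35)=-19440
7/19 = 0.37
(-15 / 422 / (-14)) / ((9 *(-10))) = -1 / 35448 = -0.00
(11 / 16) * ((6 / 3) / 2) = 11 / 16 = 0.69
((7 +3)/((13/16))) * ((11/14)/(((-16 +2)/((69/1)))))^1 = -30360/637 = -47.66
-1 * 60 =-60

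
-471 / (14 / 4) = -942 / 7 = -134.57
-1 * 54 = -54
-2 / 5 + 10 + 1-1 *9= 8 / 5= 1.60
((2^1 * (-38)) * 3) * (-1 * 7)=1596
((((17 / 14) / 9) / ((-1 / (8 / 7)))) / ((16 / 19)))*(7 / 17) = -0.08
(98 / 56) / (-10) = -7 / 40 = -0.18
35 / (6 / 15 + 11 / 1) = 3.07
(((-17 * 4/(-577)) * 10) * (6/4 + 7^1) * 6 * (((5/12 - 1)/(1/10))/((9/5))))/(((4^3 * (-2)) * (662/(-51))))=-4298875/36669504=-0.12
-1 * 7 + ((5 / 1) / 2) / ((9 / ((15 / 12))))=-479 / 72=-6.65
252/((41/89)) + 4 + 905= 1456.02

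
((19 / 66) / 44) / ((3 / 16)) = 38 / 1089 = 0.03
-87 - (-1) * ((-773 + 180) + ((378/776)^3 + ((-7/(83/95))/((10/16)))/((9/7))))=-30100490599433/43633070784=-689.85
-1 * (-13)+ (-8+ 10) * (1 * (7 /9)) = 131 /9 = 14.56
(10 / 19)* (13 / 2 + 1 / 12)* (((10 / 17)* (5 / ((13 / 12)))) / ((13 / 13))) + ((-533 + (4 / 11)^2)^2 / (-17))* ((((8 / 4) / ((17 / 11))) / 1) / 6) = -1024167732163 / 285032319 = -3593.16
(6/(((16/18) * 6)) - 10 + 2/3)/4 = -197/96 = -2.05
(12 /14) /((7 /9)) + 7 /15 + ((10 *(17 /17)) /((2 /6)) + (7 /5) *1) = 32.97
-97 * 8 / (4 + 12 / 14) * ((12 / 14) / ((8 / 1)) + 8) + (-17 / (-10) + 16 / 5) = -219357 / 170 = -1290.34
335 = 335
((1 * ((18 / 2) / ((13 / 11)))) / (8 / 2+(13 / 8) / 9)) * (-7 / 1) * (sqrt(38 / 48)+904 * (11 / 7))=-70880832 / 3913 - 594 * sqrt(114) / 559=-18125.54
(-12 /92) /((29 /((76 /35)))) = -228 /23345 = -0.01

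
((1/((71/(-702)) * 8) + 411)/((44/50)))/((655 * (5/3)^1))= 349119/818488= 0.43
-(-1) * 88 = 88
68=68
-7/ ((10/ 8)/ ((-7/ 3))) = 196/ 15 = 13.07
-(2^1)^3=-8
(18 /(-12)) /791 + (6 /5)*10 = 18981 /1582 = 12.00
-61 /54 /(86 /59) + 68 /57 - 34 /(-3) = 1036891 /88236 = 11.75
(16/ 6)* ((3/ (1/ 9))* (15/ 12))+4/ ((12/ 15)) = 95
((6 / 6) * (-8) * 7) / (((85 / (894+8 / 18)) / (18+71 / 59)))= -102151280 / 9027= -11316.19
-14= -14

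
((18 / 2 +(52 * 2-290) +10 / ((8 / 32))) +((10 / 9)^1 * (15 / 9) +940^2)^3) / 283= 13578792275602950428429 / 5570289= 2437717733425132.96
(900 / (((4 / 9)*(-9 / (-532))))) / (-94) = -1273.40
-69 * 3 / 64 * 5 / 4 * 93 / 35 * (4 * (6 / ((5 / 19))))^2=-62546499 / 700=-89352.14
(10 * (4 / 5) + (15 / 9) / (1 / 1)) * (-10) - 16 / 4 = -302 / 3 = -100.67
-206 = -206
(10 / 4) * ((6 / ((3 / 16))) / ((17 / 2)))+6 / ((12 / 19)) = 643 / 34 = 18.91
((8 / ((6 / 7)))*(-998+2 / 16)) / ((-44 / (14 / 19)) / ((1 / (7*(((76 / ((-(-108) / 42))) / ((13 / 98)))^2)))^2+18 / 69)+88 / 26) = 32874900465138662044200177 / 796043632307339467090072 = 41.30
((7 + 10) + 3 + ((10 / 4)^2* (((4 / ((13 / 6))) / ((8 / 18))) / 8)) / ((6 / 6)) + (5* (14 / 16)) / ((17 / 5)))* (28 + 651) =58899855 / 3536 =16657.20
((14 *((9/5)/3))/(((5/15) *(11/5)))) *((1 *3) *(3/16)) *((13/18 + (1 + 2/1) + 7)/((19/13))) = 158067/3344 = 47.27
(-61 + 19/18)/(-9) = 1079/162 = 6.66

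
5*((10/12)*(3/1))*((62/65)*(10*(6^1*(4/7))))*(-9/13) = -334800/1183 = -283.01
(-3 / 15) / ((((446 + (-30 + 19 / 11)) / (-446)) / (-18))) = -88308 / 22975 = -3.84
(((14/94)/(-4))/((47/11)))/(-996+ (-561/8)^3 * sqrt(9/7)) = -11727536128/206581449440976605763+ 580053462912 * sqrt(7)/68860483146992201921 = 0.00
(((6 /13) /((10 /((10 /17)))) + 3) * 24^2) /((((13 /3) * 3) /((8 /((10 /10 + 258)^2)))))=3082752 /192723713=0.02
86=86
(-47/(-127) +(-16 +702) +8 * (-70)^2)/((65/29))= 17795.46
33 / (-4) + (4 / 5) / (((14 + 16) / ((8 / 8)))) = -2467 / 300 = -8.22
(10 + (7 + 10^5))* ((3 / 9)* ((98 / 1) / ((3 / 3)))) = 3267222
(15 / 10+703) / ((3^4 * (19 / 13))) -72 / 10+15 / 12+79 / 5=486353 / 30780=15.80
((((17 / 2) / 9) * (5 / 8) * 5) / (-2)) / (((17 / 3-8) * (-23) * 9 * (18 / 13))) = -5525 / 2503872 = -0.00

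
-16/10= -8/5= -1.60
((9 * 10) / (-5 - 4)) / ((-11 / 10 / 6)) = 54.55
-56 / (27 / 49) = -2744 / 27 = -101.63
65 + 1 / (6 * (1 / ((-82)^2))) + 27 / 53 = 188602 / 159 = 1186.18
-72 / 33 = -2.18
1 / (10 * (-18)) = -1 / 180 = -0.01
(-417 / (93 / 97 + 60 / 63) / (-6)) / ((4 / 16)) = 566286 / 3893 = 145.46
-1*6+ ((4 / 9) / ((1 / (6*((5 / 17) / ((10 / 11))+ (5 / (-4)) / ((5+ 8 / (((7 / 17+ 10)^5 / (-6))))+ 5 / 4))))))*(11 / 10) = -2081127682138636 / 369145862829885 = -5.64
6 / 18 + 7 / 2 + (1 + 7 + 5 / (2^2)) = 157 / 12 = 13.08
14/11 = 1.27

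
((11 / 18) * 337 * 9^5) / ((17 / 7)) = 170251389 / 34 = 5007393.79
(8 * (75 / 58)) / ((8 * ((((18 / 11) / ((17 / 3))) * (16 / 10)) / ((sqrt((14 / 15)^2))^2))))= 45815 / 18792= 2.44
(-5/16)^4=625/65536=0.01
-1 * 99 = -99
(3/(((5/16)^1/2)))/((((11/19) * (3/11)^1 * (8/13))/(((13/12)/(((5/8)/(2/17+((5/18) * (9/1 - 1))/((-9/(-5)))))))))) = 47831056/103275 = 463.14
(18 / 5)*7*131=16506 / 5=3301.20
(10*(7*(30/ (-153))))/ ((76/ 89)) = -15575/ 969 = -16.07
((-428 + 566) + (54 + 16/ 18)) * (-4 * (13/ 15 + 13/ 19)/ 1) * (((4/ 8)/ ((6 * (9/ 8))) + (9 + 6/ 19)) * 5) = -14784567616/ 263169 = -56178.99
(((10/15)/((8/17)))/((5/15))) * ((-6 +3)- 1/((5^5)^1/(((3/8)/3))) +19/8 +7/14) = -26571/50000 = -0.53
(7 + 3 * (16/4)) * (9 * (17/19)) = 153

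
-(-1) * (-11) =-11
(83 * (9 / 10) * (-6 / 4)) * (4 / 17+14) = -271161 / 170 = -1595.06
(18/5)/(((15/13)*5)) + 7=953/125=7.62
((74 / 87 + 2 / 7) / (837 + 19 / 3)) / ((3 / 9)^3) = 9342 / 256795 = 0.04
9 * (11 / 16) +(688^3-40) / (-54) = -868427461 / 144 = -6030746.26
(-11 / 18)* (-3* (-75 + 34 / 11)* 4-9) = -3131 / 6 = -521.83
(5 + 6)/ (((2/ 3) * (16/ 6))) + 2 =131/ 16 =8.19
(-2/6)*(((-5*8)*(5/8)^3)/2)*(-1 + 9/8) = 625/3072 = 0.20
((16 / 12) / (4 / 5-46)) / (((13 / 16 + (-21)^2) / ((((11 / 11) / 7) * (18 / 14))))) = -480 / 39141053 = -0.00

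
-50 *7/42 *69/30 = -115/6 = -19.17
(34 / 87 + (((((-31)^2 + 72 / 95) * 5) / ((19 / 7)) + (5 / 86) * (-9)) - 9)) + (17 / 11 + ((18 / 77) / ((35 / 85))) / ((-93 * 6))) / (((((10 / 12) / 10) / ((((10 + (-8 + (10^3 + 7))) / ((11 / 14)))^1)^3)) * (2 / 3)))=6561255613969032996373 / 111446043522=58873831736.11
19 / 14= 1.36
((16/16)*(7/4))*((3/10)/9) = 7/120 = 0.06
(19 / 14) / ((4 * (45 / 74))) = 703 / 1260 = 0.56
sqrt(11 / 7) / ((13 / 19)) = 19 * sqrt(77) / 91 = 1.83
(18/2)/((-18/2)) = -1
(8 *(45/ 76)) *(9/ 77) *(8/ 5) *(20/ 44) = 6480/ 16093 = 0.40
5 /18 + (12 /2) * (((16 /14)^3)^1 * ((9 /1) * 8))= 3983027 /6174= 645.13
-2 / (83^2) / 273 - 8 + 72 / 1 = 120364606 / 1880697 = 64.00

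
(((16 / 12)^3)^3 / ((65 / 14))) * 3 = 3670016 / 426465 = 8.61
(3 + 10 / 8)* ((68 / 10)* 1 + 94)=2142 / 5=428.40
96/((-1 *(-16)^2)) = -3/8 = -0.38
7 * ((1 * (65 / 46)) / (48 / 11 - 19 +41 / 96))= -48048 / 69023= -0.70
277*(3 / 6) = 277 / 2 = 138.50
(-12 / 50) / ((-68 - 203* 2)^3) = 1 / 443735100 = 0.00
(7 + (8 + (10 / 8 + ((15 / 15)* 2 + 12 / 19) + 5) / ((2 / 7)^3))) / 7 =240645 / 4256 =56.54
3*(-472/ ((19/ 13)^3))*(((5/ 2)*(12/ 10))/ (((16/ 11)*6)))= -4277559/ 27436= -155.91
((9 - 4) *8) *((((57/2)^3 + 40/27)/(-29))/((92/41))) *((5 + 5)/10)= -1025108855/72036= -14230.51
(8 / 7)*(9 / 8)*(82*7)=738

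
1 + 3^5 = 244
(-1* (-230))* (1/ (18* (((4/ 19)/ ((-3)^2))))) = 2185/ 4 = 546.25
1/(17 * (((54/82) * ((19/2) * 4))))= 41/17442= 0.00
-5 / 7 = -0.71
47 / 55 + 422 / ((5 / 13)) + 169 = 69688 / 55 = 1267.05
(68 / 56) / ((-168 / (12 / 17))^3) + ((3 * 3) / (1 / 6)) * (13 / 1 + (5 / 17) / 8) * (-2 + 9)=54710616995 / 11102224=4927.90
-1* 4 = -4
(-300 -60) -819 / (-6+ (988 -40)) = -113313 / 314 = -360.87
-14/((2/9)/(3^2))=-567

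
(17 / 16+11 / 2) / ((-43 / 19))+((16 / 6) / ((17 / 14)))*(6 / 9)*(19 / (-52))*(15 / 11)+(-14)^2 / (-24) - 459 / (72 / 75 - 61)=-10420785577 / 2510464528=-4.15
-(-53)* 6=318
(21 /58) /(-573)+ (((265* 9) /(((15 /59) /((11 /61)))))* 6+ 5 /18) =30865890022 /3040911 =10150.21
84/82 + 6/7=540/287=1.88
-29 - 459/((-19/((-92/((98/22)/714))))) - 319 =-47426100/133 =-356587.22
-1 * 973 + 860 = -113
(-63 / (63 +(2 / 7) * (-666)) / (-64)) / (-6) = 49 / 38016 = 0.00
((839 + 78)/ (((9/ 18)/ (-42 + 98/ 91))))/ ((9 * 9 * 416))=-121961/ 54756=-2.23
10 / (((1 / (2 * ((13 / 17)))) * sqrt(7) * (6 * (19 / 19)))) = 130 * sqrt(7) / 357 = 0.96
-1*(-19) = 19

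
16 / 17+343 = 5847 / 17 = 343.94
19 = 19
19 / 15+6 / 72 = 27 / 20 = 1.35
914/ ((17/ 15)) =13710/ 17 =806.47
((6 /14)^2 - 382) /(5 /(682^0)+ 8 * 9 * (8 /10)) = -93545 /15337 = -6.10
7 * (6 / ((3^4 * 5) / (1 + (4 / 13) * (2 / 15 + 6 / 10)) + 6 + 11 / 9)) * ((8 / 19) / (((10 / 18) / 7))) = 22766184 / 34499725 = 0.66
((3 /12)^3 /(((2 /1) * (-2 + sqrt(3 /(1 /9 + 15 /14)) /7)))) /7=-149 /263552 - 3 * sqrt(6258) /3689728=-0.00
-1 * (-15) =15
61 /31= 1.97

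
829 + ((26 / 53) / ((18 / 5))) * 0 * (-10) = 829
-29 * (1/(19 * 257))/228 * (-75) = 725/371108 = 0.00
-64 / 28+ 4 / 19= -276 / 133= -2.08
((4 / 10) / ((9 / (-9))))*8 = -16 / 5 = -3.20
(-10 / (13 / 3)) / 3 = -10 / 13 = -0.77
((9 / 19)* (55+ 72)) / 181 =1143 / 3439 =0.33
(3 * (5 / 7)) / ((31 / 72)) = 1080 / 217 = 4.98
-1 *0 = 0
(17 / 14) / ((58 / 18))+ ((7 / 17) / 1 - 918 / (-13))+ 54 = 11251999 / 89726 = 125.40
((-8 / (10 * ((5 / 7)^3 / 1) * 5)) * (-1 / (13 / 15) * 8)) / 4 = 8232 / 8125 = 1.01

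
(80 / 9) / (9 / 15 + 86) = 400 / 3897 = 0.10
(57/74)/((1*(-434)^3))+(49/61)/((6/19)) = 2815921812857/1107011157168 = 2.54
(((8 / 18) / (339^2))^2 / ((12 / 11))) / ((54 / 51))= 374 / 28883350859067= 0.00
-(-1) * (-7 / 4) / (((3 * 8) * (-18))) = 7 / 1728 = 0.00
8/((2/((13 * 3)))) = 156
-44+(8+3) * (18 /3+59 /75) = 2299 /75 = 30.65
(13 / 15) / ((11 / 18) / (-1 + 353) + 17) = 2496 / 48965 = 0.05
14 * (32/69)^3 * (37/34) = 8486912/5584653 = 1.52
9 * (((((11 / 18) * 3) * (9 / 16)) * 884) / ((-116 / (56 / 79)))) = -50.14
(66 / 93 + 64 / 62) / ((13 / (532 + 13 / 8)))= 115263 / 1612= 71.50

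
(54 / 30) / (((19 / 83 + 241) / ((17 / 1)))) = 4233 / 33370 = 0.13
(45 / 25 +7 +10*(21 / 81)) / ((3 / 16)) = 24608 / 405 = 60.76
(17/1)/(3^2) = 17/9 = 1.89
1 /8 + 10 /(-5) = -15 /8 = -1.88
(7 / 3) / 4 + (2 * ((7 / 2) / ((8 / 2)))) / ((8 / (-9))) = -133 / 96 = -1.39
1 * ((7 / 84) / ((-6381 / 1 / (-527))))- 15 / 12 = -23797 / 19143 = -1.24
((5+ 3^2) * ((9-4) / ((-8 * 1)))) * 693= -24255 / 4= -6063.75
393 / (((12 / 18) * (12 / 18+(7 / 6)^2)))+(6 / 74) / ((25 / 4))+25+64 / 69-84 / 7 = 1419446119 / 4659225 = 304.65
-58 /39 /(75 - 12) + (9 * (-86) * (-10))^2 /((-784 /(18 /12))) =-3942669737 /34398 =-114619.16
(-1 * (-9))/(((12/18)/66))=891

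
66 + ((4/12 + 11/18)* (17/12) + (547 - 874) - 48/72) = -56231/216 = -260.33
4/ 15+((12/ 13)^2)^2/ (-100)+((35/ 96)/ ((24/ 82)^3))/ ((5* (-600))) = 144730011341/ 568551260160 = 0.25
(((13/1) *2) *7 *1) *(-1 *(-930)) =169260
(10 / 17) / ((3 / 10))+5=355 / 51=6.96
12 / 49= 0.24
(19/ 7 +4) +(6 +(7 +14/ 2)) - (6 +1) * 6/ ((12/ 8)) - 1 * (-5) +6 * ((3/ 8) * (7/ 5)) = 961/ 140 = 6.86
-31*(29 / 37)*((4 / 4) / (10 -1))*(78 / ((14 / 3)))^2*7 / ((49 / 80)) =-109390320 / 12691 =-8619.52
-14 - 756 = -770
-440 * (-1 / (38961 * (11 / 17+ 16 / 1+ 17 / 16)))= 119680 / 187675137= 0.00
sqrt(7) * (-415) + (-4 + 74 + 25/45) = 635/9 - 415 * sqrt(7) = -1027.43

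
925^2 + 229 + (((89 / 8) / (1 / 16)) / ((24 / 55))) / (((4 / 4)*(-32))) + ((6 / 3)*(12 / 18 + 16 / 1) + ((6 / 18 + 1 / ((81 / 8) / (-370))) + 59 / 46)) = 204086948365 / 238464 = 855839.66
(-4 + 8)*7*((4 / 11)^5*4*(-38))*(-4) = 17432576 / 161051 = 108.24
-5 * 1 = -5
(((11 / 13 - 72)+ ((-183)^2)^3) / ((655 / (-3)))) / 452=-366193940863704 / 962195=-380581837.22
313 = 313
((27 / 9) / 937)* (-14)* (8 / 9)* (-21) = 784 / 937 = 0.84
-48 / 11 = -4.36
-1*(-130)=130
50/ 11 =4.55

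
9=9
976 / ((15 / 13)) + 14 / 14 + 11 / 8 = 101789 / 120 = 848.24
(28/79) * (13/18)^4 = 199927/2073276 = 0.10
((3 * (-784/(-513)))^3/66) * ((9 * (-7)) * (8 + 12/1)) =-33732321280/18334107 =-1839.87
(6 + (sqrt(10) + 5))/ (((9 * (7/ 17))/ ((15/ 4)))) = 85 * sqrt(10)/ 84 + 935/ 84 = 14.33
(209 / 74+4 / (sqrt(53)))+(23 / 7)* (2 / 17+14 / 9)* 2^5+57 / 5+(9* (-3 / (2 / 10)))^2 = 4* sqrt(53) / 53+7297371343 / 396270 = 18415.70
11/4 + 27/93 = 377/124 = 3.04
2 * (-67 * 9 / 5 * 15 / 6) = -603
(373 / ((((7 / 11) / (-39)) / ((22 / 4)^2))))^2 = 374889251271249 / 784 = 478175065397.00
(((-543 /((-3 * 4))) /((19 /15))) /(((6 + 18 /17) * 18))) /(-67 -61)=-3077 /1400832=-0.00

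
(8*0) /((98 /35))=0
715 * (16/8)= 1430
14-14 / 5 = 56 / 5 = 11.20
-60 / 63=-20 / 21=-0.95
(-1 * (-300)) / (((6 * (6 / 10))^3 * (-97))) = -3125 / 47142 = -0.07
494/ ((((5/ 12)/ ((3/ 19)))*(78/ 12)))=144/ 5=28.80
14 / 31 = 0.45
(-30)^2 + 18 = 918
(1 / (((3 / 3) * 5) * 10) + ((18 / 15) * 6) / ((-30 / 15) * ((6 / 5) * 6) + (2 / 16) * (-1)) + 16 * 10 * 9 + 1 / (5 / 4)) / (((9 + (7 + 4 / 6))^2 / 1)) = 376572789 / 72625000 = 5.19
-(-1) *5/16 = 5/16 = 0.31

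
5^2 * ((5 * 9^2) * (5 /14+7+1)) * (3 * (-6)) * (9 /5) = -19190925 /7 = -2741560.71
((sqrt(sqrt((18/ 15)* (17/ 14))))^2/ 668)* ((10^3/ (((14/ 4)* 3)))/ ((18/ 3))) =50* sqrt(1785)/ 73647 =0.03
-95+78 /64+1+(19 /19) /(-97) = -92.79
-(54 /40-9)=153 /20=7.65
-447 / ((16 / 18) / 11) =-44253 / 8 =-5531.62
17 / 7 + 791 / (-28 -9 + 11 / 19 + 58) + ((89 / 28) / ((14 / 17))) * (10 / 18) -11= 21862781 / 723240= 30.23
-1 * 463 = -463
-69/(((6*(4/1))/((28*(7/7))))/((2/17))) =-161/17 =-9.47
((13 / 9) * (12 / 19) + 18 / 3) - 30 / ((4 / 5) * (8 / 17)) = -66371 / 912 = -72.78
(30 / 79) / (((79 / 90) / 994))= 430.03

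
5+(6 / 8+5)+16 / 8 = 51 / 4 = 12.75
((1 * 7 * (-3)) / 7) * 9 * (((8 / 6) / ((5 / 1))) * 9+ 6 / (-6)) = -189 / 5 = -37.80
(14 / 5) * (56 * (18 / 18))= 784 / 5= 156.80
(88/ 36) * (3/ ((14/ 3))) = 11/ 7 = 1.57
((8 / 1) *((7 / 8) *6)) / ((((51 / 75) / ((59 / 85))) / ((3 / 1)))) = 37170 / 289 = 128.62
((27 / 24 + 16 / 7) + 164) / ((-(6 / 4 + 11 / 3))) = -28125 / 868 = -32.40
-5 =-5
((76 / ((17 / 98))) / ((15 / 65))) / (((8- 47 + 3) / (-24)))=193648 / 153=1265.67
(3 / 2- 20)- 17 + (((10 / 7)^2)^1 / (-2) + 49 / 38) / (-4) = -35.57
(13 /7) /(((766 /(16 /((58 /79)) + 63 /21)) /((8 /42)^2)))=74776 /34287309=0.00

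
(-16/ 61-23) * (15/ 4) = -87.23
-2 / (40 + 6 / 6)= -2 / 41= -0.05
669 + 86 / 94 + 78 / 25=790816 / 1175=673.03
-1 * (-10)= 10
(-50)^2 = 2500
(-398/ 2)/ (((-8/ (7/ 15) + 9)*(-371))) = -199/ 3021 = -0.07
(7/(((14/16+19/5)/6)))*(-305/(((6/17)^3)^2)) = -15156973475/10692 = -1417599.46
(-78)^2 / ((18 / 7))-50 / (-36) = 42613 / 18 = 2367.39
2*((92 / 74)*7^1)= 644 / 37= 17.41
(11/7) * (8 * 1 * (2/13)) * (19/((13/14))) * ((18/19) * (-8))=-50688/169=-299.93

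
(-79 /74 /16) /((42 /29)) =-2291 /49728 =-0.05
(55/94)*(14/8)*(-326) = -62755/188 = -333.80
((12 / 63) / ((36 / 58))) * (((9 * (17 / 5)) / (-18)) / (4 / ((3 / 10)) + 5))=-493 / 17325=-0.03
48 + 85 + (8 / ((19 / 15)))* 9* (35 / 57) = 60613 / 361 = 167.90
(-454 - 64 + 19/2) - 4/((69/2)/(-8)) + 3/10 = -175009/345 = -507.27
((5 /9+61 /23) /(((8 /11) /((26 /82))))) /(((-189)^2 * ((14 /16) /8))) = 759616 /2122148889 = 0.00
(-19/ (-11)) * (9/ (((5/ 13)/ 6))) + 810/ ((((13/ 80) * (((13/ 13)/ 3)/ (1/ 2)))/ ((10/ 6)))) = 12704.05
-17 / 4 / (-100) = 17 / 400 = 0.04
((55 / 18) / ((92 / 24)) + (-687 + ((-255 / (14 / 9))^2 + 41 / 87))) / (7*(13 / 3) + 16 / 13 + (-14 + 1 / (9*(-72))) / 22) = 158615684179524 / 187331210129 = 846.71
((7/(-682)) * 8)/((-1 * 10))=14/1705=0.01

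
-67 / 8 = -8.38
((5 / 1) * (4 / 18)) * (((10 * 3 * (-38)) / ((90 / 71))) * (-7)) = 188860 / 27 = 6994.81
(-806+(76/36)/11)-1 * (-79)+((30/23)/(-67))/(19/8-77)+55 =-20395575511/30359241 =-671.81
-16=-16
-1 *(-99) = 99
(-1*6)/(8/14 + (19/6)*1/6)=-1512/277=-5.46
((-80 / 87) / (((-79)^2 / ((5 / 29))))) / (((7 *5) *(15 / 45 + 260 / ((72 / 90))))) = -5 / 2241186787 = -0.00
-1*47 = -47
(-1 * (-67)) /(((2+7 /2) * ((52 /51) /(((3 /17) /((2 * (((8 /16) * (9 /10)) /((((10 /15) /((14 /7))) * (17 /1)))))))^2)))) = 56950 /3861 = 14.75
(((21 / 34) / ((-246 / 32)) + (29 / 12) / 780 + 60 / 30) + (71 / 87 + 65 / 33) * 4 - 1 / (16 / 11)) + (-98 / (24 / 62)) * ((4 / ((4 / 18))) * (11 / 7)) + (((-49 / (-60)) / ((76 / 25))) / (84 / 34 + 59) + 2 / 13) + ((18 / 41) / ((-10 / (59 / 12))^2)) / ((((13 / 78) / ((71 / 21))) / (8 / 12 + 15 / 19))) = -176254230462221 / 24667057800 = -7145.33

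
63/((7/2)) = 18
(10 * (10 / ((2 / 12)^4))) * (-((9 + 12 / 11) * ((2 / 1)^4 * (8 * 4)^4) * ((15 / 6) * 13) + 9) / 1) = -7843885363742400 / 11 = -713080487612945.45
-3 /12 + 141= 563 /4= 140.75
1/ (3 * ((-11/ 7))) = -7/ 33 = -0.21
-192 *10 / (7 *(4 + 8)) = -160 / 7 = -22.86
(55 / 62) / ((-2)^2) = 55 / 248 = 0.22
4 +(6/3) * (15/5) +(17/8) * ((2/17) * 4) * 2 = 12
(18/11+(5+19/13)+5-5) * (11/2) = 579/13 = 44.54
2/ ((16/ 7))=7/ 8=0.88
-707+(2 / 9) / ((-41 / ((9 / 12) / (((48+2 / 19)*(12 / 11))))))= -1907576705 / 2698128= -707.00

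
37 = 37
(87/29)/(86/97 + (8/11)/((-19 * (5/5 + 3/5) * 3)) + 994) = 182457/60507523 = 0.00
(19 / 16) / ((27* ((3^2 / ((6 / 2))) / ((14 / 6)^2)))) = 0.08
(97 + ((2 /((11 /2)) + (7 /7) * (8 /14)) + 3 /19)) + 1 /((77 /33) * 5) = 718177 /7315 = 98.18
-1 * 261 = -261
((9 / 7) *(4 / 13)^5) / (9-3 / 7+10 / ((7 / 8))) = 2304 / 12995255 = 0.00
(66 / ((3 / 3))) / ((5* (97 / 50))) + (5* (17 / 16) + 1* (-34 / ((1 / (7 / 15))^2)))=1645493 / 349200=4.71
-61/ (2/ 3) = -183/ 2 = -91.50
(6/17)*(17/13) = 6/13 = 0.46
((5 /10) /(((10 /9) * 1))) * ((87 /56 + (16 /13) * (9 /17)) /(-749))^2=6703188129 /1718518582027520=0.00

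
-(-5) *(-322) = -1610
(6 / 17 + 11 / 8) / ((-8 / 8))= -235 / 136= -1.73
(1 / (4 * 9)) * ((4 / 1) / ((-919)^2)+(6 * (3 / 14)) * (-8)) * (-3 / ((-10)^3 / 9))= -45606273 / 5911927000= -0.01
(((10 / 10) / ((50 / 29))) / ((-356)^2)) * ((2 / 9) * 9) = 29 / 3168400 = 0.00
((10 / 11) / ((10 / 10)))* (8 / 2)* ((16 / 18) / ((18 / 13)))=2080 / 891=2.33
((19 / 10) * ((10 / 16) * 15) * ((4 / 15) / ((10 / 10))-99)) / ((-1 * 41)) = 28139 / 656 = 42.89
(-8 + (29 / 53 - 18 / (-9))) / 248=-289 / 13144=-0.02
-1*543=-543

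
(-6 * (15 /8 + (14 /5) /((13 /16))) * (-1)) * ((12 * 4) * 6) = 597672 /65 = 9194.95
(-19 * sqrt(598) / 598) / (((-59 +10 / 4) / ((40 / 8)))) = 95 * sqrt(598) / 33787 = 0.07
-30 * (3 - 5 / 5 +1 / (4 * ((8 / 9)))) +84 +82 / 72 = 2405 / 144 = 16.70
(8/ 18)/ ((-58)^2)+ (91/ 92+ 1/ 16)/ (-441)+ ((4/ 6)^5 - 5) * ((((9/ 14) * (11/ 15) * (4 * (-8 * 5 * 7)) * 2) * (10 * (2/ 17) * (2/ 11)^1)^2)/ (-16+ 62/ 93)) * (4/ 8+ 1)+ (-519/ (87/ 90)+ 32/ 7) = -240952007554393/ 433883297232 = -555.34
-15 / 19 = -0.79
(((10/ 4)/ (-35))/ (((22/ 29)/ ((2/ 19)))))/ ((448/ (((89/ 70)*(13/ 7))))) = -33553/ 642315520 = -0.00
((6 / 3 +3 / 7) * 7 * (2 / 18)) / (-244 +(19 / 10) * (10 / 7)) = -119 / 15201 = -0.01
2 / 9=0.22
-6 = -6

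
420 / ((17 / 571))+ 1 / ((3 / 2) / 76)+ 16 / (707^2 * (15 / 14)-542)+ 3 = 772765957769 / 54571071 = 14160.73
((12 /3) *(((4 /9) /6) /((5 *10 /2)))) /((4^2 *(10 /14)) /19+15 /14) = 2128 /300375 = 0.01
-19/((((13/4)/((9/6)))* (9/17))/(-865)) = 558790/39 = 14327.95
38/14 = 2.71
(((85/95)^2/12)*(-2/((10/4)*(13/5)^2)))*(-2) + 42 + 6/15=38816174/915135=42.42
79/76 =1.04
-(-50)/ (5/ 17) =170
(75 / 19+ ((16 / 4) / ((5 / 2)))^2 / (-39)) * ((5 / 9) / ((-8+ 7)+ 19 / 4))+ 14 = 7290086 / 500175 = 14.58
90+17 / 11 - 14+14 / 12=5195 / 66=78.71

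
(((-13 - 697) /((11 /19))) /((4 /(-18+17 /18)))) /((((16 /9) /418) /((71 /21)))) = 2793394535 /672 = 4156837.11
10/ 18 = 5/ 9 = 0.56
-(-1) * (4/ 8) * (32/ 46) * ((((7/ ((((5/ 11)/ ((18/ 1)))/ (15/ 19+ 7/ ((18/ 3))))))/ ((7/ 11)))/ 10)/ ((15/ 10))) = 19.76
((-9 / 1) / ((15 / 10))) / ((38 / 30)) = -90 / 19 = -4.74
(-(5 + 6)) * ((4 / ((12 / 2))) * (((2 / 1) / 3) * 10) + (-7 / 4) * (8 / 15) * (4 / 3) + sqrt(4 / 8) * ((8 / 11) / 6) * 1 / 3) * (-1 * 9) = 2 * sqrt(2) + 1584 / 5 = 319.63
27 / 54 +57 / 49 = 163 / 98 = 1.66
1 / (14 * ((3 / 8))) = 4 / 21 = 0.19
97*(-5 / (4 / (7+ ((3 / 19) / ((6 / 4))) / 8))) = -258505 / 304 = -850.35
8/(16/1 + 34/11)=0.42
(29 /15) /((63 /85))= 493 /189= 2.61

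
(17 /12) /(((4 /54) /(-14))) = -1071 /4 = -267.75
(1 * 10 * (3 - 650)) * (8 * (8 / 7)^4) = -212008960 / 2401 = -88300.27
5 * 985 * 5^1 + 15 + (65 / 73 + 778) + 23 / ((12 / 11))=22285417 / 876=25439.97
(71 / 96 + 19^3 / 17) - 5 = 651511 / 1632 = 399.21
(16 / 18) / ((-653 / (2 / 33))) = -16 / 193941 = -0.00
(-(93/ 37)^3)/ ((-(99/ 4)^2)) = 476656/ 18387039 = 0.03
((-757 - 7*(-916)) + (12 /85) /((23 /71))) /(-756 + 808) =11056377 /101660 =108.76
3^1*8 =24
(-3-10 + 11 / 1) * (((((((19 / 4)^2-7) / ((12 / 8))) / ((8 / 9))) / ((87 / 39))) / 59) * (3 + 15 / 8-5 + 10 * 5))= -8.85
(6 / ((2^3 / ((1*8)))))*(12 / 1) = 72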